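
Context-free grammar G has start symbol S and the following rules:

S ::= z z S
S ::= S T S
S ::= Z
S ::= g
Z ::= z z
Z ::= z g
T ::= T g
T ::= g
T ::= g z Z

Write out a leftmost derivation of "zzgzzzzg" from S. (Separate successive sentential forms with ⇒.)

S⇒STS⇒ZTS⇒zzTS⇒zzgzZS⇒zzgzzzS⇒zzgzzzZ⇒zzgzzzzg

S ⇒ STS   [S ::= S T S]
STS ⇒ ZTS   [S ::= Z]
ZTS ⇒ zzTS   [Z ::= z z]
zzTS ⇒ zzgzZS   [T ::= g z Z]
zzgzZS ⇒ zzgzzzS   [Z ::= z z]
zzgzzzS ⇒ zzgzzzZ   [S ::= Z]
zzgzzzZ ⇒ zzgzzzzg   [Z ::= z g]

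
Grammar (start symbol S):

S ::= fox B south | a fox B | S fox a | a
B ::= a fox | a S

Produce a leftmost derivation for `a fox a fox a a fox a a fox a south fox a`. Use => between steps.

S => S fox a   [S ::= S fox a]
S fox a => a fox B fox a   [S ::= a fox B]
a fox B fox a => a fox a S fox a   [B ::= a S]
a fox a S fox a => a fox a fox B south fox a   [S ::= fox B south]
a fox a fox B south fox a => a fox a fox a S south fox a   [B ::= a S]
a fox a fox a S south fox a => a fox a fox a S fox a south fox a   [S ::= S fox a]
a fox a fox a S fox a south fox a => a fox a fox a a fox B fox a south fox a   [S ::= a fox B]
a fox a fox a a fox B fox a south fox a => a fox a fox a a fox a S fox a south fox a   [B ::= a S]
a fox a fox a a fox a S fox a south fox a => a fox a fox a a fox a a fox a south fox a   [S ::= a]

S => S fox a => a fox B fox a => a fox a S fox a => a fox a fox B south fox a => a fox a fox a S south fox a => a fox a fox a S fox a south fox a => a fox a fox a a fox B fox a south fox a => a fox a fox a a fox a S fox a south fox a => a fox a fox a a fox a a fox a south fox a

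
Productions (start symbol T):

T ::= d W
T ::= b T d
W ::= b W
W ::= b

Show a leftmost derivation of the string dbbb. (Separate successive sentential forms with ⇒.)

T ⇒ dW ⇒ dbW ⇒ dbbW ⇒ dbbb

T ⇒ dW   [T ::= d W]
dW ⇒ dbW   [W ::= b W]
dbW ⇒ dbbW   [W ::= b W]
dbbW ⇒ dbbb   [W ::= b]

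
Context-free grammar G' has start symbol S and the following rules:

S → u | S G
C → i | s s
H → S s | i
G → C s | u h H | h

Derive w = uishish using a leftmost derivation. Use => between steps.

S=>SG=>SGG=>SGGG=>SGGGG=>uGGGG=>uCsGGG=>uisGGG=>uishGG=>uishCsG=>uishisG=>uishish

S => SG   [S → S G]
SG => SGG   [S → S G]
SGG => SGGG   [S → S G]
SGGG => SGGGG   [S → S G]
SGGGG => uGGGG   [S → u]
uGGGG => uCsGGG   [G → C s]
uCsGGG => uisGGG   [C → i]
uisGGG => uishGG   [G → h]
uishGG => uishCsG   [G → C s]
uishCsG => uishisG   [C → i]
uishisG => uishish   [G → h]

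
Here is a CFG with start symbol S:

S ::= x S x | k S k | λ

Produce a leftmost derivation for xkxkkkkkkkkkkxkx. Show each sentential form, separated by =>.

S=>xSx=>xkSkx=>xkxSxkx=>xkxkSkxkx=>xkxkkSkkxkx=>xkxkkkSkkkxkx=>xkxkkkkSkkkkxkx=>xkxkkkkkSkkkkkxkx=>xkxkkkkkkkkkkxkx

S => xSx   [S ::= x S x]
xSx => xkSkx   [S ::= k S k]
xkSkx => xkxSxkx   [S ::= x S x]
xkxSxkx => xkxkSkxkx   [S ::= k S k]
xkxkSkxkx => xkxkkSkkxkx   [S ::= k S k]
xkxkkSkkxkx => xkxkkkSkkkxkx   [S ::= k S k]
xkxkkkSkkkxkx => xkxkkkkSkkkkxkx   [S ::= k S k]
xkxkkkkSkkkkxkx => xkxkkkkkSkkkkkxkx   [S ::= k S k]
xkxkkkkkSkkkkkxkx => xkxkkkkkkkkkkxkx   [S ::= λ]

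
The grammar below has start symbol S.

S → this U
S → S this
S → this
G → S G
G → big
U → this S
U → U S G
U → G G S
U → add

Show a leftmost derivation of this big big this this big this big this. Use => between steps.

S => S this   [S → S this]
S this => this U this   [S → this U]
this U this => this U S G this   [U → U S G]
this U S G this => this U S G S G this   [U → U S G]
this U S G S G this => this G G S S G S G this   [U → G G S]
this G G S S G S G this => this big G S S G S G this   [G → big]
this big G S S G S G this => this big big S S G S G this   [G → big]
this big big S S G S G this => this big big this S G S G this   [S → this]
this big big this S G S G this => this big big this this G S G this   [S → this]
this big big this this G S G this => this big big this this big S G this   [G → big]
this big big this this big S G this => this big big this this big this G this   [S → this]
this big big this this big this G this => this big big this this big this big this   [G → big]

S => S this => this U this => this U S G this => this U S G S G this => this G G S S G S G this => this big G S S G S G this => this big big S S G S G this => this big big this S G S G this => this big big this this G S G this => this big big this this big S G this => this big big this this big this G this => this big big this this big this big this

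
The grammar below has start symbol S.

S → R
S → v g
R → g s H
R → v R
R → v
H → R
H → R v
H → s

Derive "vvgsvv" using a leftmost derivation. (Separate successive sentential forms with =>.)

S => R   [S → R]
R => vR   [R → v R]
vR => vvR   [R → v R]
vvR => vvgsH   [R → g s H]
vvgsH => vvgsRv   [H → R v]
vvgsRv => vvgsvv   [R → v]

S=>R=>vR=>vvR=>vvgsH=>vvgsRv=>vvgsvv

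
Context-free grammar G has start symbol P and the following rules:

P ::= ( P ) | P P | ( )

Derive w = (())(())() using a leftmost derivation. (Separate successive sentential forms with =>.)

P=>PP=>PPP=>(P)PP=>(())PP=>(())(P)P=>(())(())P=>(())(())()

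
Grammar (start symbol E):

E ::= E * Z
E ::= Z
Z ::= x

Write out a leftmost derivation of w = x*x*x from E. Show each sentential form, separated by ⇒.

E⇒E*Z⇒E*Z*Z⇒Z*Z*Z⇒x*Z*Z⇒x*x*Z⇒x*x*x

E ⇒ E*Z   [E ::= E * Z]
E*Z ⇒ E*Z*Z   [E ::= E * Z]
E*Z*Z ⇒ Z*Z*Z   [E ::= Z]
Z*Z*Z ⇒ x*Z*Z   [Z ::= x]
x*Z*Z ⇒ x*x*Z   [Z ::= x]
x*x*Z ⇒ x*x*x   [Z ::= x]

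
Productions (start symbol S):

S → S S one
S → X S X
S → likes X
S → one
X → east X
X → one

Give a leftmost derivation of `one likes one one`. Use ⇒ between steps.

S ⇒ X S X ⇒ one S X ⇒ one likes X X ⇒ one likes one X ⇒ one likes one one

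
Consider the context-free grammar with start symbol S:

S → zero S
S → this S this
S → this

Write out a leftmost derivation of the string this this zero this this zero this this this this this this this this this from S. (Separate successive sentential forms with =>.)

S => this S this   [S → this S this]
this S this => this this S this this   [S → this S this]
this this S this this => this this zero S this this   [S → zero S]
this this zero S this this => this this zero this S this this this   [S → this S this]
this this zero this S this this this => this this zero this this S this this this this   [S → this S this]
this this zero this this S this this this this => this this zero this this zero S this this this this   [S → zero S]
this this zero this this zero S this this this this => this this zero this this zero this S this this this this this   [S → this S this]
this this zero this this zero this S this this this this this => this this zero this this zero this this S this this this this this this   [S → this S this]
this this zero this this zero this this S this this this this this this => this this zero this this zero this this this this this this this this this   [S → this]

S => this S this => this this S this this => this this zero S this this => this this zero this S this this this => this this zero this this S this this this this => this this zero this this zero S this this this this => this this zero this this zero this S this this this this this => this this zero this this zero this this S this this this this this this => this this zero this this zero this this this this this this this this this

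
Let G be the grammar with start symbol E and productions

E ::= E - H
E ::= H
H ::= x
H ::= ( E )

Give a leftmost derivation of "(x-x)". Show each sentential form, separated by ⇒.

E ⇒ H ⇒ (E) ⇒ (E-H) ⇒ (H-H) ⇒ (x-H) ⇒ (x-x)

E ⇒ H   [E ::= H]
H ⇒ (E)   [H ::= ( E )]
(E) ⇒ (E-H)   [E ::= E - H]
(E-H) ⇒ (H-H)   [E ::= H]
(H-H) ⇒ (x-H)   [H ::= x]
(x-H) ⇒ (x-x)   [H ::= x]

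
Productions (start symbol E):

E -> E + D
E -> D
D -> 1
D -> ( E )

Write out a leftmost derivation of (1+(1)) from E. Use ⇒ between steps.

E ⇒ D   [E -> D]
D ⇒ (E)   [D -> ( E )]
(E) ⇒ (E+D)   [E -> E + D]
(E+D) ⇒ (D+D)   [E -> D]
(D+D) ⇒ (1+D)   [D -> 1]
(1+D) ⇒ (1+(E))   [D -> ( E )]
(1+(E)) ⇒ (1+(D))   [E -> D]
(1+(D)) ⇒ (1+(1))   [D -> 1]

E ⇒ D ⇒ (E) ⇒ (E+D) ⇒ (D+D) ⇒ (1+D) ⇒ (1+(E)) ⇒ (1+(D)) ⇒ (1+(1))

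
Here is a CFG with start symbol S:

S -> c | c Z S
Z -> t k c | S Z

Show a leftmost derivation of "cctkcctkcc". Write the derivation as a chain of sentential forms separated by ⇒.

S ⇒ cZS ⇒ cSZS ⇒ ccZS ⇒ cctkcS ⇒ cctkccZS ⇒ cctkcctkcS ⇒ cctkcctkcc

S ⇒ cZS   [S -> c Z S]
cZS ⇒ cSZS   [Z -> S Z]
cSZS ⇒ ccZS   [S -> c]
ccZS ⇒ cctkcS   [Z -> t k c]
cctkcS ⇒ cctkccZS   [S -> c Z S]
cctkccZS ⇒ cctkcctkcS   [Z -> t k c]
cctkcctkcS ⇒ cctkcctkcc   [S -> c]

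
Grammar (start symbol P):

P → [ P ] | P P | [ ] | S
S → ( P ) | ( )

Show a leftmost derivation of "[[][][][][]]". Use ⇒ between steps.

P ⇒ [P]   [P → [ P ]]
[P] ⇒ [PP]   [P → P P]
[PP] ⇒ [PPP]   [P → P P]
[PPP] ⇒ [[]PP]   [P → [ ]]
[[]PP] ⇒ [[]PPP]   [P → P P]
[[]PPP] ⇒ [[]PPPP]   [P → P P]
[[]PPPP] ⇒ [[][]PPP]   [P → [ ]]
[[][]PPP] ⇒ [[][][]PP]   [P → [ ]]
[[][][]PP] ⇒ [[][][][]P]   [P → [ ]]
[[][][][]P] ⇒ [[][][][][]]   [P → [ ]]

P ⇒ [P] ⇒ [PP] ⇒ [PPP] ⇒ [[]PP] ⇒ [[]PPP] ⇒ [[]PPPP] ⇒ [[][]PPP] ⇒ [[][][]PP] ⇒ [[][][][]P] ⇒ [[][][][][]]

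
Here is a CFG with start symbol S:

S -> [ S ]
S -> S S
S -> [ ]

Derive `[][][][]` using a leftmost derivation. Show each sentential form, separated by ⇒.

S ⇒ SS ⇒ []S ⇒ []SS ⇒ [][]S ⇒ [][]SS ⇒ [][][]S ⇒ [][][][]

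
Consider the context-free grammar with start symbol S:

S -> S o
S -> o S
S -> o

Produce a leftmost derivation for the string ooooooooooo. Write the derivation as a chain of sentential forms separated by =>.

S => So   [S -> S o]
So => Soo   [S -> S o]
Soo => oSoo   [S -> o S]
oSoo => oSooo   [S -> S o]
oSooo => oSoooo   [S -> S o]
oSoooo => ooSoooo   [S -> o S]
ooSoooo => oooSoooo   [S -> o S]
oooSoooo => oooSooooo   [S -> S o]
oooSooooo => oooSoooooo   [S -> S o]
oooSoooooo => ooooSoooooo   [S -> o S]
ooooSoooooo => ooooooooooo   [S -> o]

S => So => Soo => oSoo => oSooo => oSoooo => ooSoooo => oooSoooo => oooSooooo => oooSoooooo => ooooSoooooo => ooooooooooo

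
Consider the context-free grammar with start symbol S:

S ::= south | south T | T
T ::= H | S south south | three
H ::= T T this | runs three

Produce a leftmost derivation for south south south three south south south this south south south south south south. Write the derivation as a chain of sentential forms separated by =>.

S => south T   [S ::= south T]
south T => south S south south   [T ::= S south south]
south S south south => south south T south south   [S ::= south T]
south south T south south => south south S south south south south   [T ::= S south south]
south south S south south south south => south south T south south south south   [S ::= T]
south south T south south south south => south south S south south south south south south   [T ::= S south south]
south south S south south south south south south => south south south T south south south south south south   [S ::= south T]
south south south T south south south south south south => south south south H south south south south south south   [T ::= H]
south south south H south south south south south south => south south south T T this south south south south south south   [H ::= T T this]
south south south T T this south south south south south south => south south south three T this south south south south south south   [T ::= three]
south south south three T this south south south south south south => south south south three S south south this south south south south south south   [T ::= S south south]
south south south three S south south this south south south south south south => south south south three south south south this south south south south south south   [S ::= south]

S => south T => south S south south => south south T south south => south south S south south south south => south south T south south south south => south south S south south south south south south => south south south T south south south south south south => south south south H south south south south south south => south south south T T this south south south south south south => south south south three T this south south south south south south => south south south three S south south this south south south south south south => south south south three south south south this south south south south south south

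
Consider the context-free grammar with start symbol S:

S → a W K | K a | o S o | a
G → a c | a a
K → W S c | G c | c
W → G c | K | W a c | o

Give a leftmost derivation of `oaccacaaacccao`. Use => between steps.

S => oSo   [S → o S o]
oSo => oKao   [S → K a]
oKao => oWScao   [K → W S c]
oWScao => oWacScao   [W → W a c]
oWacScao => oGcacScao   [W → G c]
oGcacScao => oaccacScao   [G → a c]
oaccacScao => oaccacaWKcao   [S → a W K]
oaccacaWKcao => oaccacaGcKcao   [W → G c]
oaccacaGcKcao => oaccacaaacKcao   [G → a a]
oaccacaaacKcao => oaccacaaacccao   [K → c]

S=>oSo=>oKao=>oWScao=>oWacScao=>oGcacScao=>oaccacScao=>oaccacaWKcao=>oaccacaGcKcao=>oaccacaaacKcao=>oaccacaaacccao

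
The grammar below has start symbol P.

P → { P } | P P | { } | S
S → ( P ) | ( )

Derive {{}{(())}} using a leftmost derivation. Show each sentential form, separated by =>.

P=>{P}=>{PP}=>{{}P}=>{{}{P}}=>{{}{S}}=>{{}{(P)}}=>{{}{(S)}}=>{{}{(())}}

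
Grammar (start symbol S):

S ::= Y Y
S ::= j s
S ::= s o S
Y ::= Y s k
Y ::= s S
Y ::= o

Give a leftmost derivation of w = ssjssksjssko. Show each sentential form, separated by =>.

S => YY   [S ::= Y Y]
YY => sSY   [Y ::= s S]
sSY => sYYY   [S ::= Y Y]
sYYY => sYskYY   [Y ::= Y s k]
sYskYY => ssSskYY   [Y ::= s S]
ssSskYY => ssjsskYY   [S ::= j s]
ssjsskYY => ssjsskYskY   [Y ::= Y s k]
ssjsskYskY => ssjssksSskY   [Y ::= s S]
ssjssksSskY => ssjssksjsskY   [S ::= j s]
ssjssksjsskY => ssjssksjssko   [Y ::= o]

S => YY => sSY => sYYY => sYskYY => ssSskYY => ssjsskYY => ssjsskYskY => ssjssksSskY => ssjssksjsskY => ssjssksjssko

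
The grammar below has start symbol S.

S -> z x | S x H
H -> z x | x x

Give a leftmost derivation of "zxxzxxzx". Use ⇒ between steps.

S⇒SxH⇒SxHxH⇒zxxHxH⇒zxxzxxH⇒zxxzxxzx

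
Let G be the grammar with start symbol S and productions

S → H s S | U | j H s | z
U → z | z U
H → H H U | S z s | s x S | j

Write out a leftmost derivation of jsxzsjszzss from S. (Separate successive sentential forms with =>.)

S=>jHs=>jSzss=>jHsSzss=>jsxSsSzss=>jsxUsSzss=>jsxzsSzss=>jsxzsHsSzss=>jsxzsjsSzss=>jsxzsjszzss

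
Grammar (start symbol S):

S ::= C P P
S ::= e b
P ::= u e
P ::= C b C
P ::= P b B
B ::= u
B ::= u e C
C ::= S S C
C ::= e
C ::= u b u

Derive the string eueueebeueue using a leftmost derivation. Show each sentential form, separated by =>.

S => CPP   [S ::= C P P]
CPP => SSCPP   [C ::= S S C]
SSCPP => CPPSCPP   [S ::= C P P]
CPPSCPP => ePPSCPP   [C ::= e]
ePPSCPP => euePSCPP   [P ::= u e]
euePSCPP => eueueSCPP   [P ::= u e]
eueueSCPP => eueueebCPP   [S ::= e b]
eueueebCPP => eueueebePP   [C ::= e]
eueueebePP => eueueebeueP   [P ::= u e]
eueueebeueP => eueueebeueue   [P ::= u e]

S=>CPP=>SSCPP=>CPPSCPP=>ePPSCPP=>euePSCPP=>eueueSCPP=>eueueebCPP=>eueueebePP=>eueueebeueP=>eueueebeueue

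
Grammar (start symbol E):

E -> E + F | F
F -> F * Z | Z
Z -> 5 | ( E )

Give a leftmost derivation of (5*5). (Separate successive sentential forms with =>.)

E => F => Z => (E) => (F) => (F*Z) => (Z*Z) => (5*Z) => (5*5)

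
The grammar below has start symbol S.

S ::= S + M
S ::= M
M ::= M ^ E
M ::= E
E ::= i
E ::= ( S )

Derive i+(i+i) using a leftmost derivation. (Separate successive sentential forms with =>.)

S => S+M => M+M => E+M => i+M => i+E => i+(S) => i+(S+M) => i+(M+M) => i+(E+M) => i+(i+M) => i+(i+E) => i+(i+i)

S => S+M   [S ::= S + M]
S+M => M+M   [S ::= M]
M+M => E+M   [M ::= E]
E+M => i+M   [E ::= i]
i+M => i+E   [M ::= E]
i+E => i+(S)   [E ::= ( S )]
i+(S) => i+(S+M)   [S ::= S + M]
i+(S+M) => i+(M+M)   [S ::= M]
i+(M+M) => i+(E+M)   [M ::= E]
i+(E+M) => i+(i+M)   [E ::= i]
i+(i+M) => i+(i+E)   [M ::= E]
i+(i+E) => i+(i+i)   [E ::= i]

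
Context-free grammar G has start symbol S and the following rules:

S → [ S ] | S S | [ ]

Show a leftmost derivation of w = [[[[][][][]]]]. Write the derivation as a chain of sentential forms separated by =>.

S=>[S]=>[[S]]=>[[[S]]]=>[[[SS]]]=>[[[SSS]]]=>[[[SSSS]]]=>[[[[]SSS]]]=>[[[[][]SS]]]=>[[[[][][]S]]]=>[[[[][][][]]]]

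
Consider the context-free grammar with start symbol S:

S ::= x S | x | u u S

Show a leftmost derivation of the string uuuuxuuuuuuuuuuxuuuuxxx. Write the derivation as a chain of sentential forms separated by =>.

S=>uuS=>uuuuS=>uuuuxS=>uuuuxuuS=>uuuuxuuuuS=>uuuuxuuuuuuS=>uuuuxuuuuuuuuS=>uuuuxuuuuuuuuuuS=>uuuuxuuuuuuuuuuxS=>uuuuxuuuuuuuuuuxuuS=>uuuuxuuuuuuuuuuxuuuuS=>uuuuxuuuuuuuuuuxuuuuxS=>uuuuxuuuuuuuuuuxuuuuxxS=>uuuuxuuuuuuuuuuxuuuuxxx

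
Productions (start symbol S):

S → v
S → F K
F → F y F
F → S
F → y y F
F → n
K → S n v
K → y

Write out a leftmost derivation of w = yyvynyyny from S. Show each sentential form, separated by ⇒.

S⇒FK⇒FyFK⇒SyFK⇒FKyFK⇒yyFKyFK⇒yyFyFKyFK⇒yySyFKyFK⇒yyvyFKyFK⇒yyvynKyFK⇒yyvynyyFK⇒yyvynyynK⇒yyvynyyny

S ⇒ FK   [S → F K]
FK ⇒ FyFK   [F → F y F]
FyFK ⇒ SyFK   [F → S]
SyFK ⇒ FKyFK   [S → F K]
FKyFK ⇒ yyFKyFK   [F → y y F]
yyFKyFK ⇒ yyFyFKyFK   [F → F y F]
yyFyFKyFK ⇒ yySyFKyFK   [F → S]
yySyFKyFK ⇒ yyvyFKyFK   [S → v]
yyvyFKyFK ⇒ yyvynKyFK   [F → n]
yyvynKyFK ⇒ yyvynyyFK   [K → y]
yyvynyyFK ⇒ yyvynyynK   [F → n]
yyvynyynK ⇒ yyvynyyny   [K → y]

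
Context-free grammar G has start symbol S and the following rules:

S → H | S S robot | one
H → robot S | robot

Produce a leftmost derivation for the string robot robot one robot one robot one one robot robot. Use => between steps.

S => S S robot => S S robot S robot => H S robot S robot => robot S S robot S robot => robot S S robot S robot S robot => robot H S robot S robot S robot => robot robot S robot S robot S robot => robot robot one robot S robot S robot => robot robot one robot one robot S robot => robot robot one robot one robot S S robot robot => robot robot one robot one robot one S robot robot => robot robot one robot one robot one one robot robot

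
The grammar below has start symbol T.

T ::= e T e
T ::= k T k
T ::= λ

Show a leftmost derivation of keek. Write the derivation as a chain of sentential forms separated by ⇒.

T ⇒ kTk   [T ::= k T k]
kTk ⇒ keTek   [T ::= e T e]
keTek ⇒ keek   [T ::= λ]

T⇒kTk⇒keTek⇒keek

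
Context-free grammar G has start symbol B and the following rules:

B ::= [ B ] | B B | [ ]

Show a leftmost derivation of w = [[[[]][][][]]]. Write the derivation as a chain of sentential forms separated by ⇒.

B ⇒ [B] ⇒ [[B]] ⇒ [[BB]] ⇒ [[BBB]] ⇒ [[BBBB]] ⇒ [[[B]BBB]] ⇒ [[[[]]BBB]] ⇒ [[[[]][]BB]] ⇒ [[[[]][][]B]] ⇒ [[[[]][][][]]]

B ⇒ [B]   [B ::= [ B ]]
[B] ⇒ [[B]]   [B ::= [ B ]]
[[B]] ⇒ [[BB]]   [B ::= B B]
[[BB]] ⇒ [[BBB]]   [B ::= B B]
[[BBB]] ⇒ [[BBBB]]   [B ::= B B]
[[BBBB]] ⇒ [[[B]BBB]]   [B ::= [ B ]]
[[[B]BBB]] ⇒ [[[[]]BBB]]   [B ::= [ ]]
[[[[]]BBB]] ⇒ [[[[]][]BB]]   [B ::= [ ]]
[[[[]][]BB]] ⇒ [[[[]][][]B]]   [B ::= [ ]]
[[[[]][][]B]] ⇒ [[[[]][][][]]]   [B ::= [ ]]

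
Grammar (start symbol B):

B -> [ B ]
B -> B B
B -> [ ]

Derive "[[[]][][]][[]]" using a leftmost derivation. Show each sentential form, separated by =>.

B => BB => [B]B => [BB]B => [[B]B]B => [[[]]B]B => [[[]]BB]B => [[[]][]B]B => [[[]][][]]B => [[[]][][]][B] => [[[]][][]][[]]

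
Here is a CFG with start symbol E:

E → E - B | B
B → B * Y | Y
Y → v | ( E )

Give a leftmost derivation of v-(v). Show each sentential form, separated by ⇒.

E ⇒ E-B ⇒ B-B ⇒ Y-B ⇒ v-B ⇒ v-Y ⇒ v-(E) ⇒ v-(B) ⇒ v-(Y) ⇒ v-(v)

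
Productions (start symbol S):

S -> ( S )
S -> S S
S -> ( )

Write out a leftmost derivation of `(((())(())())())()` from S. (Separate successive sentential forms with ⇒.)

S ⇒ SS   [S -> S S]
SS ⇒ (S)S   [S -> ( S )]
(S)S ⇒ (SS)S   [S -> S S]
(SS)S ⇒ ((S)S)S   [S -> ( S )]
((S)S)S ⇒ ((SS)S)S   [S -> S S]
((SS)S)S ⇒ ((SSS)S)S   [S -> S S]
((SSS)S)S ⇒ (((S)SS)S)S   [S -> ( S )]
(((S)SS)S)S ⇒ (((())SS)S)S   [S -> ( )]
(((())SS)S)S ⇒ (((())(S)S)S)S   [S -> ( S )]
(((())(S)S)S)S ⇒ (((())(())S)S)S   [S -> ( )]
(((())(())S)S)S ⇒ (((())(())())S)S   [S -> ( )]
(((())(())())S)S ⇒ (((())(())())())S   [S -> ( )]
(((())(())())())S ⇒ (((())(())())())()   [S -> ( )]

S ⇒ SS ⇒ (S)S ⇒ (SS)S ⇒ ((S)S)S ⇒ ((SS)S)S ⇒ ((SSS)S)S ⇒ (((S)SS)S)S ⇒ (((())SS)S)S ⇒ (((())(S)S)S)S ⇒ (((())(())S)S)S ⇒ (((())(())())S)S ⇒ (((())(())())())S ⇒ (((())(())())())()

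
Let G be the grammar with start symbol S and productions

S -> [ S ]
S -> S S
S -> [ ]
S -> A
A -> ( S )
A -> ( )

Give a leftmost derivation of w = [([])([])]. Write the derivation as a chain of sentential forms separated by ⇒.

S ⇒ [S]   [S -> [ S ]]
[S] ⇒ [SS]   [S -> S S]
[SS] ⇒ [AS]   [S -> A]
[AS] ⇒ [(S)S]   [A -> ( S )]
[(S)S] ⇒ [([])S]   [S -> [ ]]
[([])S] ⇒ [([])A]   [S -> A]
[([])A] ⇒ [([])(S)]   [A -> ( S )]
[([])(S)] ⇒ [([])([])]   [S -> [ ]]

S ⇒ [S] ⇒ [SS] ⇒ [AS] ⇒ [(S)S] ⇒ [([])S] ⇒ [([])A] ⇒ [([])(S)] ⇒ [([])([])]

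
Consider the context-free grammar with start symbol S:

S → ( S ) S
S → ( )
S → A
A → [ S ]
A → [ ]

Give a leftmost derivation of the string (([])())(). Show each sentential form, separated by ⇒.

S ⇒ (S)S ⇒ ((S)S)S ⇒ ((A)S)S ⇒ (([])S)S ⇒ (([])())S ⇒ (([])())()

S ⇒ (S)S   [S → ( S ) S]
(S)S ⇒ ((S)S)S   [S → ( S ) S]
((S)S)S ⇒ ((A)S)S   [S → A]
((A)S)S ⇒ (([])S)S   [A → [ ]]
(([])S)S ⇒ (([])())S   [S → ( )]
(([])())S ⇒ (([])())()   [S → ( )]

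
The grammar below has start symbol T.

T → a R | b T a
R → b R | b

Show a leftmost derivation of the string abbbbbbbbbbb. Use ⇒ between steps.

T ⇒ aR   [T → a R]
aR ⇒ abR   [R → b R]
abR ⇒ abbR   [R → b R]
abbR ⇒ abbbR   [R → b R]
abbbR ⇒ abbbbR   [R → b R]
abbbbR ⇒ abbbbbR   [R → b R]
abbbbbR ⇒ abbbbbbR   [R → b R]
abbbbbbR ⇒ abbbbbbbR   [R → b R]
abbbbbbbR ⇒ abbbbbbbbR   [R → b R]
abbbbbbbbR ⇒ abbbbbbbbbR   [R → b R]
abbbbbbbbbR ⇒ abbbbbbbbbbR   [R → b R]
abbbbbbbbbbR ⇒ abbbbbbbbbbb   [R → b]

T ⇒ aR ⇒ abR ⇒ abbR ⇒ abbbR ⇒ abbbbR ⇒ abbbbbR ⇒ abbbbbbR ⇒ abbbbbbbR ⇒ abbbbbbbbR ⇒ abbbbbbbbbR ⇒ abbbbbbbbbbR ⇒ abbbbbbbbbbb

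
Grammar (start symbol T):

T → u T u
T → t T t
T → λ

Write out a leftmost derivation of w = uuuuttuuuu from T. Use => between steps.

T=>uTu=>uuTuu=>uuuTuuu=>uuuuTuuuu=>uuuutTtuuuu=>uuuuttuuuu

T => uTu   [T → u T u]
uTu => uuTuu   [T → u T u]
uuTuu => uuuTuuu   [T → u T u]
uuuTuuu => uuuuTuuuu   [T → u T u]
uuuuTuuuu => uuuutTtuuuu   [T → t T t]
uuuutTtuuuu => uuuuttuuuu   [T → λ]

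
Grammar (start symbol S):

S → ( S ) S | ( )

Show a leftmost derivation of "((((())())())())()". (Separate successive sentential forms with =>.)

S => (S)S => ((S)S)S => (((S)S)S)S => ((((S)S)S)S)S => ((((())S)S)S)S => ((((())())S)S)S => ((((())())())S)S => ((((())())())())S => ((((())())())())()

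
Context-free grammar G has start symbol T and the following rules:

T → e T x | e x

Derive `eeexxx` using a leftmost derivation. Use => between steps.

T => eTx => eeTxx => eeexxx

T => eTx   [T → e T x]
eTx => eeTxx   [T → e T x]
eeTxx => eeexxx   [T → e x]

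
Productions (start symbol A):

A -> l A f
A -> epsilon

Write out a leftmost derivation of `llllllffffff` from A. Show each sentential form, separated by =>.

A=>lAf=>llAff=>lllAfff=>llllAffff=>lllllAfffff=>llllllAffffff=>llllllffffff

A => lAf   [A -> l A f]
lAf => llAff   [A -> l A f]
llAff => lllAfff   [A -> l A f]
lllAfff => llllAffff   [A -> l A f]
llllAffff => lllllAfffff   [A -> l A f]
lllllAfffff => llllllAffffff   [A -> l A f]
llllllAffffff => llllllffffff   [A -> epsilon]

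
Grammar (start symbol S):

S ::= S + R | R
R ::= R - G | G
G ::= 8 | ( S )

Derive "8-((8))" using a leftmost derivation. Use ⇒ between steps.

S ⇒ R ⇒ R-G ⇒ G-G ⇒ 8-G ⇒ 8-(S) ⇒ 8-(R) ⇒ 8-(G) ⇒ 8-((S)) ⇒ 8-((R)) ⇒ 8-((G)) ⇒ 8-((8))

S ⇒ R   [S ::= R]
R ⇒ R-G   [R ::= R - G]
R-G ⇒ G-G   [R ::= G]
G-G ⇒ 8-G   [G ::= 8]
8-G ⇒ 8-(S)   [G ::= ( S )]
8-(S) ⇒ 8-(R)   [S ::= R]
8-(R) ⇒ 8-(G)   [R ::= G]
8-(G) ⇒ 8-((S))   [G ::= ( S )]
8-((S)) ⇒ 8-((R))   [S ::= R]
8-((R)) ⇒ 8-((G))   [R ::= G]
8-((G)) ⇒ 8-((8))   [G ::= 8]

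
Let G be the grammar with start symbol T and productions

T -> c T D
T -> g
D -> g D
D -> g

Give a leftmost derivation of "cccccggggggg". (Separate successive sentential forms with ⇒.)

T ⇒ cTD   [T -> c T D]
cTD ⇒ ccTDD   [T -> c T D]
ccTDD ⇒ cccTDDD   [T -> c T D]
cccTDDD ⇒ ccccTDDDD   [T -> c T D]
ccccTDDDD ⇒ cccccTDDDDD   [T -> c T D]
cccccTDDDDD ⇒ cccccgDDDDD   [T -> g]
cccccgDDDDD ⇒ cccccggDDDDD   [D -> g D]
cccccggDDDDD ⇒ cccccgggDDDD   [D -> g]
cccccgggDDDD ⇒ cccccggggDDD   [D -> g]
cccccggggDDD ⇒ cccccgggggDD   [D -> g]
cccccgggggDD ⇒ cccccggggggD   [D -> g]
cccccggggggD ⇒ cccccggggggg   [D -> g]

T ⇒ cTD ⇒ ccTDD ⇒ cccTDDD ⇒ ccccTDDDD ⇒ cccccTDDDDD ⇒ cccccgDDDDD ⇒ cccccggDDDDD ⇒ cccccgggDDDD ⇒ cccccggggDDD ⇒ cccccgggggDD ⇒ cccccggggggD ⇒ cccccggggggg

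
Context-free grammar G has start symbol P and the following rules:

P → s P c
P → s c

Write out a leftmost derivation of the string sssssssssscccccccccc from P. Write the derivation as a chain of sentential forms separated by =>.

P => sPc   [P → s P c]
sPc => ssPcc   [P → s P c]
ssPcc => sssPccc   [P → s P c]
sssPccc => ssssPcccc   [P → s P c]
ssssPcccc => sssssPccccc   [P → s P c]
sssssPccccc => ssssssPcccccc   [P → s P c]
ssssssPcccccc => sssssssPccccccc   [P → s P c]
sssssssPccccccc => ssssssssPcccccccc   [P → s P c]
ssssssssPcccccccc => sssssssssPccccccccc   [P → s P c]
sssssssssPccccccccc => sssssssssscccccccccc   [P → s c]

P => sPc => ssPcc => sssPccc => ssssPcccc => sssssPccccc => ssssssPcccccc => sssssssPccccccc => ssssssssPcccccccc => sssssssssPccccccccc => sssssssssscccccccccc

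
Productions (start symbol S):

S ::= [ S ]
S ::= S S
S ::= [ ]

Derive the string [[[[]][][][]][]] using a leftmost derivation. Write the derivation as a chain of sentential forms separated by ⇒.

S ⇒ [S]   [S ::= [ S ]]
[S] ⇒ [SS]   [S ::= S S]
[SS] ⇒ [[S]S]   [S ::= [ S ]]
[[S]S] ⇒ [[SS]S]   [S ::= S S]
[[SS]S] ⇒ [[SSS]S]   [S ::= S S]
[[SSS]S] ⇒ [[SSSS]S]   [S ::= S S]
[[SSSS]S] ⇒ [[[S]SSS]S]   [S ::= [ S ]]
[[[S]SSS]S] ⇒ [[[[]]SSS]S]   [S ::= [ ]]
[[[[]]SSS]S] ⇒ [[[[]][]SS]S]   [S ::= [ ]]
[[[[]][]SS]S] ⇒ [[[[]][][]S]S]   [S ::= [ ]]
[[[[]][][]S]S] ⇒ [[[[]][][][]]S]   [S ::= [ ]]
[[[[]][][][]]S] ⇒ [[[[]][][][]][]]   [S ::= [ ]]

S⇒[S]⇒[SS]⇒[[S]S]⇒[[SS]S]⇒[[SSS]S]⇒[[SSSS]S]⇒[[[S]SSS]S]⇒[[[[]]SSS]S]⇒[[[[]][]SS]S]⇒[[[[]][][]S]S]⇒[[[[]][][][]]S]⇒[[[[]][][][]][]]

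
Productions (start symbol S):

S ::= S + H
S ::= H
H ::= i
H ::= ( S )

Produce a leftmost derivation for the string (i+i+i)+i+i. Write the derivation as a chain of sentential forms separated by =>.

S => S+H => S+H+H => H+H+H => (S)+H+H => (S+H)+H+H => (S+H+H)+H+H => (H+H+H)+H+H => (i+H+H)+H+H => (i+i+H)+H+H => (i+i+i)+H+H => (i+i+i)+i+H => (i+i+i)+i+i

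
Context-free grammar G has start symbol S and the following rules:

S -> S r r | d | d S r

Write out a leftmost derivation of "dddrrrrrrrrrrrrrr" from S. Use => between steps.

S => dSr   [S -> d S r]
dSr => ddSrr   [S -> d S r]
ddSrr => ddSrrrr   [S -> S r r]
ddSrrrr => ddSrrrrrr   [S -> S r r]
ddSrrrrrr => ddSrrrrrrrr   [S -> S r r]
ddSrrrrrrrr => ddSrrrrrrrrrr   [S -> S r r]
ddSrrrrrrrrrr => ddSrrrrrrrrrrrr   [S -> S r r]
ddSrrrrrrrrrrrr => ddSrrrrrrrrrrrrrr   [S -> S r r]
ddSrrrrrrrrrrrrrr => dddrrrrrrrrrrrrrr   [S -> d]

S => dSr => ddSrr => ddSrrrr => ddSrrrrrr => ddSrrrrrrrr => ddSrrrrrrrrrr => ddSrrrrrrrrrrrr => ddSrrrrrrrrrrrrrr => dddrrrrrrrrrrrrrr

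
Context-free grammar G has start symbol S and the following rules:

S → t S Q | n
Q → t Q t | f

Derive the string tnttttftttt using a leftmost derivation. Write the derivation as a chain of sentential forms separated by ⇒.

S ⇒ tSQ ⇒ tnQ ⇒ tntQt ⇒ tnttQtt ⇒ tntttQttt ⇒ tnttttQtttt ⇒ tnttttftttt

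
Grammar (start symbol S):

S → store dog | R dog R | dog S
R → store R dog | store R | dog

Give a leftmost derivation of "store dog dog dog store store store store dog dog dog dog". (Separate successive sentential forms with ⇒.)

S ⇒ R dog R ⇒ store R dog dog R ⇒ store dog dog dog R ⇒ store dog dog dog store R dog ⇒ store dog dog dog store store R dog dog ⇒ store dog dog dog store store store R dog dog dog ⇒ store dog dog dog store store store store R dog dog dog ⇒ store dog dog dog store store store store dog dog dog dog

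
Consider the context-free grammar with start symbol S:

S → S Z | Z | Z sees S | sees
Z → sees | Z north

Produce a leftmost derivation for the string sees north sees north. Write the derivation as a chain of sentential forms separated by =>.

S => S Z   [S → S Z]
S Z => Z Z   [S → Z]
Z Z => Z north Z   [Z → Z north]
Z north Z => sees north Z   [Z → sees]
sees north Z => sees north Z north   [Z → Z north]
sees north Z north => sees north sees north   [Z → sees]

S => S Z => Z Z => Z north Z => sees north Z => sees north Z north => sees north sees north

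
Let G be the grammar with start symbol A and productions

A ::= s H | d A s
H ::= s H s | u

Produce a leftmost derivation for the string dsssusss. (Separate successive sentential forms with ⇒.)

A⇒dAs⇒dsHs⇒dssHss⇒dsssHsss⇒dsssusss

A ⇒ dAs   [A ::= d A s]
dAs ⇒ dsHs   [A ::= s H]
dsHs ⇒ dssHss   [H ::= s H s]
dssHss ⇒ dsssHsss   [H ::= s H s]
dsssHsss ⇒ dsssusss   [H ::= u]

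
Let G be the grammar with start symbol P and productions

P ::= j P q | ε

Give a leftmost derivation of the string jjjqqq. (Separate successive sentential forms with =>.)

P => jPq => jjPqq => jjjPqqq => jjjqqq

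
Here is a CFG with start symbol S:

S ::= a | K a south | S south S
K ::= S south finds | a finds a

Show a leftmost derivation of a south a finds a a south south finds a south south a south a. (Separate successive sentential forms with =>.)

S => S south S => K a south south S => S south finds a south south S => S south S south finds a south south S => a south S south finds a south south S => a south K a south south finds a south south S => a south a finds a a south south finds a south south S => a south a finds a a south south finds a south south S south S => a south a finds a a south south finds a south south a south S => a south a finds a a south south finds a south south a south a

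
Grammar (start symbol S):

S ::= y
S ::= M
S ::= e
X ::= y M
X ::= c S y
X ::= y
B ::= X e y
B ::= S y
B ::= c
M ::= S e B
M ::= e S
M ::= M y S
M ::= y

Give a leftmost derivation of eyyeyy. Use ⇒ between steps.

S⇒M⇒MyS⇒MySyS⇒eSySyS⇒eMySyS⇒eyySyS⇒eyyeyS⇒eyyeyy

S ⇒ M   [S ::= M]
M ⇒ MyS   [M ::= M y S]
MyS ⇒ MySyS   [M ::= M y S]
MySyS ⇒ eSySyS   [M ::= e S]
eSySyS ⇒ eMySyS   [S ::= M]
eMySyS ⇒ eyySyS   [M ::= y]
eyySyS ⇒ eyyeyS   [S ::= e]
eyyeyS ⇒ eyyeyy   [S ::= y]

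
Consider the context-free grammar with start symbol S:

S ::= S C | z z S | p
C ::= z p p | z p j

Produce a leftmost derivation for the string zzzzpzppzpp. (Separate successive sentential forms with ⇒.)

S⇒zzS⇒zzzzS⇒zzzzSC⇒zzzzSCC⇒zzzzpCC⇒zzzzpzppC⇒zzzzpzppzpp

S ⇒ zzS   [S ::= z z S]
zzS ⇒ zzzzS   [S ::= z z S]
zzzzS ⇒ zzzzSC   [S ::= S C]
zzzzSC ⇒ zzzzSCC   [S ::= S C]
zzzzSCC ⇒ zzzzpCC   [S ::= p]
zzzzpCC ⇒ zzzzpzppC   [C ::= z p p]
zzzzpzppC ⇒ zzzzpzppzpp   [C ::= z p p]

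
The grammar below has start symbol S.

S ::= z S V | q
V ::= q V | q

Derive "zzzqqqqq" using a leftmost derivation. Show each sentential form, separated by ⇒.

S ⇒ zSV   [S ::= z S V]
zSV ⇒ zzSVV   [S ::= z S V]
zzSVV ⇒ zzzSVVV   [S ::= z S V]
zzzSVVV ⇒ zzzqVVV   [S ::= q]
zzzqVVV ⇒ zzzqqVV   [V ::= q]
zzzqqVV ⇒ zzzqqqVV   [V ::= q V]
zzzqqqVV ⇒ zzzqqqqV   [V ::= q]
zzzqqqqV ⇒ zzzqqqqq   [V ::= q]

S ⇒ zSV ⇒ zzSVV ⇒ zzzSVVV ⇒ zzzqVVV ⇒ zzzqqVV ⇒ zzzqqqVV ⇒ zzzqqqqV ⇒ zzzqqqqq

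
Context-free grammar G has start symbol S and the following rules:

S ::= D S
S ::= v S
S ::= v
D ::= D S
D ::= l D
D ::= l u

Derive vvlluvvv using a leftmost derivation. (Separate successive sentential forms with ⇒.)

S ⇒ vS ⇒ vvS ⇒ vvDS ⇒ vvDSS ⇒ vvlDSS ⇒ vvlDSSS ⇒ vvlluSSS ⇒ vvlluvSS ⇒ vvlluvvS ⇒ vvlluvvv

S ⇒ vS   [S ::= v S]
vS ⇒ vvS   [S ::= v S]
vvS ⇒ vvDS   [S ::= D S]
vvDS ⇒ vvDSS   [D ::= D S]
vvDSS ⇒ vvlDSS   [D ::= l D]
vvlDSS ⇒ vvlDSSS   [D ::= D S]
vvlDSSS ⇒ vvlluSSS   [D ::= l u]
vvlluSSS ⇒ vvlluvSS   [S ::= v]
vvlluvSS ⇒ vvlluvvS   [S ::= v]
vvlluvvS ⇒ vvlluvvv   [S ::= v]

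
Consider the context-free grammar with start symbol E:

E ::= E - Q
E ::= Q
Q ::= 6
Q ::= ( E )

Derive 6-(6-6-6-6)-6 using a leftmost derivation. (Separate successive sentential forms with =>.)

E => E-Q   [E ::= E - Q]
E-Q => E-Q-Q   [E ::= E - Q]
E-Q-Q => Q-Q-Q   [E ::= Q]
Q-Q-Q => 6-Q-Q   [Q ::= 6]
6-Q-Q => 6-(E)-Q   [Q ::= ( E )]
6-(E)-Q => 6-(E-Q)-Q   [E ::= E - Q]
6-(E-Q)-Q => 6-(E-Q-Q)-Q   [E ::= E - Q]
6-(E-Q-Q)-Q => 6-(E-Q-Q-Q)-Q   [E ::= E - Q]
6-(E-Q-Q-Q)-Q => 6-(Q-Q-Q-Q)-Q   [E ::= Q]
6-(Q-Q-Q-Q)-Q => 6-(6-Q-Q-Q)-Q   [Q ::= 6]
6-(6-Q-Q-Q)-Q => 6-(6-6-Q-Q)-Q   [Q ::= 6]
6-(6-6-Q-Q)-Q => 6-(6-6-6-Q)-Q   [Q ::= 6]
6-(6-6-6-Q)-Q => 6-(6-6-6-6)-Q   [Q ::= 6]
6-(6-6-6-6)-Q => 6-(6-6-6-6)-6   [Q ::= 6]

E => E-Q => E-Q-Q => Q-Q-Q => 6-Q-Q => 6-(E)-Q => 6-(E-Q)-Q => 6-(E-Q-Q)-Q => 6-(E-Q-Q-Q)-Q => 6-(Q-Q-Q-Q)-Q => 6-(6-Q-Q-Q)-Q => 6-(6-6-Q-Q)-Q => 6-(6-6-6-Q)-Q => 6-(6-6-6-6)-Q => 6-(6-6-6-6)-6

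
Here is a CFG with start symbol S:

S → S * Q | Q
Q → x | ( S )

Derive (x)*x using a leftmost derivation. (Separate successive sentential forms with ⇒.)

S ⇒ S*Q ⇒ Q*Q ⇒ (S)*Q ⇒ (Q)*Q ⇒ (x)*Q ⇒ (x)*x

S ⇒ S*Q   [S → S * Q]
S*Q ⇒ Q*Q   [S → Q]
Q*Q ⇒ (S)*Q   [Q → ( S )]
(S)*Q ⇒ (Q)*Q   [S → Q]
(Q)*Q ⇒ (x)*Q   [Q → x]
(x)*Q ⇒ (x)*x   [Q → x]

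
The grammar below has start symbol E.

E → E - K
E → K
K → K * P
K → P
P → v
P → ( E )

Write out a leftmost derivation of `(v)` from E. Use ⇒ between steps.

E ⇒ K ⇒ P ⇒ (E) ⇒ (K) ⇒ (P) ⇒ (v)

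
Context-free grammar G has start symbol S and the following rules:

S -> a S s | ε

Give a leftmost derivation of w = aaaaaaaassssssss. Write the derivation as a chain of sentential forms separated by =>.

S => aSs => aaSss => aaaSsss => aaaaSssss => aaaaaSsssss => aaaaaaSssssss => aaaaaaaSsssssss => aaaaaaaaSssssssss => aaaaaaaassssssss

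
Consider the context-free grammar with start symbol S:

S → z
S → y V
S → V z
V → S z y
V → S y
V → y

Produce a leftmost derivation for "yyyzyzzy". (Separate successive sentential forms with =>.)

S => yV => ySzy => yVzzy => ySzyzzy => yyVzyzzy => yyyzyzzy

S => yV   [S → y V]
yV => ySzy   [V → S z y]
ySzy => yVzzy   [S → V z]
yVzzy => ySzyzzy   [V → S z y]
ySzyzzy => yyVzyzzy   [S → y V]
yyVzyzzy => yyyzyzzy   [V → y]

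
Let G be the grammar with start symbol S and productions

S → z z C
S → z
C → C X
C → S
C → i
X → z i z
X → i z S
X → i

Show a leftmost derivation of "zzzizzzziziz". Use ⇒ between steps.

S ⇒ zzC   [S → z z C]
zzC ⇒ zzCX   [C → C X]
zzCX ⇒ zzCXX   [C → C X]
zzCXX ⇒ zzCXXX   [C → C X]
zzCXXX ⇒ zzSXXX   [C → S]
zzSXXX ⇒ zzzXXX   [S → z]
zzzXXX ⇒ zzzizSXX   [X → i z S]
zzzizSXX ⇒ zzzizzzCXX   [S → z z C]
zzzizzzCXX ⇒ zzzizzzSXX   [C → S]
zzzizzzSXX ⇒ zzzizzzzXX   [S → z]
zzzizzzzXX ⇒ zzzizzzziX   [X → i]
zzzizzzziX ⇒ zzzizzzziziz   [X → z i z]

S ⇒ zzC ⇒ zzCX ⇒ zzCXX ⇒ zzCXXX ⇒ zzSXXX ⇒ zzzXXX ⇒ zzzizSXX ⇒ zzzizzzCXX ⇒ zzzizzzSXX ⇒ zzzizzzzXX ⇒ zzzizzzziX ⇒ zzzizzzziziz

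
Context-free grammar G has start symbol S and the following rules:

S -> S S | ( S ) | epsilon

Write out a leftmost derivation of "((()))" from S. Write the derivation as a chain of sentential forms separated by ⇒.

S⇒SS⇒SSS⇒(S)SS⇒((S))SS⇒((SS))SS⇒(((S)S))SS⇒((()S))SS⇒((()))SS⇒((()))S⇒((()))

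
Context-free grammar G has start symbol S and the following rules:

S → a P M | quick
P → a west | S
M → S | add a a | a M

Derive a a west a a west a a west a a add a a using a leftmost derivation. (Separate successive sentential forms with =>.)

S => a P M   [S → a P M]
a P M => a a west M   [P → a west]
a a west M => a a west S   [M → S]
a a west S => a a west a P M   [S → a P M]
a a west a P M => a a west a a west M   [P → a west]
a a west a a west M => a a west a a west S   [M → S]
a a west a a west S => a a west a a west a P M   [S → a P M]
a a west a a west a P M => a a west a a west a a west M   [P → a west]
a a west a a west a a west M => a a west a a west a a west a M   [M → a M]
a a west a a west a a west a M => a a west a a west a a west a a M   [M → a M]
a a west a a west a a west a a M => a a west a a west a a west a a add a a   [M → add a a]

S => a P M => a a west M => a a west S => a a west a P M => a a west a a west M => a a west a a west S => a a west a a west a P M => a a west a a west a a west M => a a west a a west a a west a M => a a west a a west a a west a a M => a a west a a west a a west a a add a a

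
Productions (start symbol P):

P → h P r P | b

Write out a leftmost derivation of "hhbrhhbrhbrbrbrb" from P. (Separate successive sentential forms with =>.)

P => hPrP   [P → h P r P]
hPrP => hhPrPrP   [P → h P r P]
hhPrPrP => hhbrPrP   [P → b]
hhbrPrP => hhbrhPrPrP   [P → h P r P]
hhbrhPrPrP => hhbrhhPrPrPrP   [P → h P r P]
hhbrhhPrPrPrP => hhbrhhbrPrPrP   [P → b]
hhbrhhbrPrPrP => hhbrhhbrhPrPrPrP   [P → h P r P]
hhbrhhbrhPrPrPrP => hhbrhhbrhbrPrPrP   [P → b]
hhbrhhbrhbrPrPrP => hhbrhhbrhbrbrPrP   [P → b]
hhbrhhbrhbrbrPrP => hhbrhhbrhbrbrbrP   [P → b]
hhbrhhbrhbrbrbrP => hhbrhhbrhbrbrbrb   [P → b]

P => hPrP => hhPrPrP => hhbrPrP => hhbrhPrPrP => hhbrhhPrPrPrP => hhbrhhbrPrPrP => hhbrhhbrhPrPrPrP => hhbrhhbrhbrPrPrP => hhbrhhbrhbrbrPrP => hhbrhhbrhbrbrbrP => hhbrhhbrhbrbrbrb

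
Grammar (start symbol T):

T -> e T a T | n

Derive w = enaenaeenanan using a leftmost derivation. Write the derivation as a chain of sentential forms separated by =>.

T=>eTaT=>enaT=>enaeTaT=>enaenaT=>enaenaeTaT=>enaenaeeTaTaT=>enaenaeenaTaT=>enaenaeenanaT=>enaenaeenanan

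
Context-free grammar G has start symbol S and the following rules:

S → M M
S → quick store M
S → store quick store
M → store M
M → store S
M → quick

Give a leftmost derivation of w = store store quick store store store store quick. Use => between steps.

S => M M => store S M => store store quick store M => store store quick store store M => store store quick store store store M => store store quick store store store store M => store store quick store store store store quick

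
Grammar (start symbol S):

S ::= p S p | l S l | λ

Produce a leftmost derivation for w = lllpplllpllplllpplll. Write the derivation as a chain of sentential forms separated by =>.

S => lSl => llSll => lllSlll => lllpSplll => lllppSpplll => lllpplSlpplll => lllppllSllpplll => lllpplllSlllpplll => lllpplllpSplllpplll => lllpplllplSlplllpplll => lllpplllpllplllpplll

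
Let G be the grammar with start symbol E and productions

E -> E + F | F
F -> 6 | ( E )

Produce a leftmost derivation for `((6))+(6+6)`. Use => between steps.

E=>E+F=>F+F=>(E)+F=>(F)+F=>((E))+F=>((F))+F=>((6))+F=>((6))+(E)=>((6))+(E+F)=>((6))+(F+F)=>((6))+(6+F)=>((6))+(6+6)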